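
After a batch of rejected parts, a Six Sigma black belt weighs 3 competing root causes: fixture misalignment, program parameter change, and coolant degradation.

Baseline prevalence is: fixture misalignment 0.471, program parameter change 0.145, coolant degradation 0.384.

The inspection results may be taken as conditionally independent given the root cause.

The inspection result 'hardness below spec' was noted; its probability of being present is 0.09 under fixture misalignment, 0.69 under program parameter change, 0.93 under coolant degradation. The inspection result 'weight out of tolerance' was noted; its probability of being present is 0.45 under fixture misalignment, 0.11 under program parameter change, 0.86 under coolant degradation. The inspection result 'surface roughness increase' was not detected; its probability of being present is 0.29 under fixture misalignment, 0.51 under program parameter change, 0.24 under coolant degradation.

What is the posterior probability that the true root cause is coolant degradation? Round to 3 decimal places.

0.925

By Bayes' rule with conditional independence, the unnormalized weight for each hypothesis is prior × ∏ likelihoods (using 1 − P(present | H) for each absent inspection result):
  fixture misalignment: 0.471 × 0.09 × 0.45 × (1 − 0.29) = 0.013544
  program parameter change: 0.145 × 0.69 × 0.11 × (1 − 0.51) = 0.0053927
  coolant degradation: 0.384 × 0.93 × 0.86 × (1 − 0.24) = 0.23341
The unnormalized weights sum to 0.25235.
P(coolant degradation | evidence) = 0.23341 / 0.25235 ≈ 0.925.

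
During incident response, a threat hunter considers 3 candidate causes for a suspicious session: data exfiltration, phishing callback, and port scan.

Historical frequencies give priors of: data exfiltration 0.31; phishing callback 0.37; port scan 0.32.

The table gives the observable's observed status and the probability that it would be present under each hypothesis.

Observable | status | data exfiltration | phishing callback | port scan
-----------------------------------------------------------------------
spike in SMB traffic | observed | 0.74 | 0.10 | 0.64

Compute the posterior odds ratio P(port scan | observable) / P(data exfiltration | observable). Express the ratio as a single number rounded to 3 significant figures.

Unnormalized posterior weight (prior times the observable likelihood) for each of the two hypotheses:
  port scan: 0.32 × 0.64 = 0.2048
  data exfiltration: 0.31 × 0.74 = 0.2294
Odds(port scan : data exfiltration) = 0.2048 / 0.2294 ≈ 0.893.

0.893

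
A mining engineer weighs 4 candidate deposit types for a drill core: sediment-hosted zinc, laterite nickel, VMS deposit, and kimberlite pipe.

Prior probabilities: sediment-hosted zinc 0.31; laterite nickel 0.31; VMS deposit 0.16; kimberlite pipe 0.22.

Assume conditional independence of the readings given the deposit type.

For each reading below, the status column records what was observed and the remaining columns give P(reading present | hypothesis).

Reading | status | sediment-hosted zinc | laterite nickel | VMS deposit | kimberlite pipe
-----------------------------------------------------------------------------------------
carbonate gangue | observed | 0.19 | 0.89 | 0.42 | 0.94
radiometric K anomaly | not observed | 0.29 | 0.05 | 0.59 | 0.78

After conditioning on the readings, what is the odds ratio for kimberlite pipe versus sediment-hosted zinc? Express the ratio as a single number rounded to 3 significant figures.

1.09

Posterior odds equal prior odds times the likelihood ratio; only the two competing hypotheses matter (using 1 − P(present | H) for each absent reading).
  kimberlite pipe: 0.22 × 0.94 × (1 − 0.78) = 0.045496
  sediment-hosted zinc: 0.31 × 0.19 × (1 − 0.29) = 0.041819
Odds(kimberlite pipe : sediment-hosted zinc) = 0.045496 / 0.041819 ≈ 1.09.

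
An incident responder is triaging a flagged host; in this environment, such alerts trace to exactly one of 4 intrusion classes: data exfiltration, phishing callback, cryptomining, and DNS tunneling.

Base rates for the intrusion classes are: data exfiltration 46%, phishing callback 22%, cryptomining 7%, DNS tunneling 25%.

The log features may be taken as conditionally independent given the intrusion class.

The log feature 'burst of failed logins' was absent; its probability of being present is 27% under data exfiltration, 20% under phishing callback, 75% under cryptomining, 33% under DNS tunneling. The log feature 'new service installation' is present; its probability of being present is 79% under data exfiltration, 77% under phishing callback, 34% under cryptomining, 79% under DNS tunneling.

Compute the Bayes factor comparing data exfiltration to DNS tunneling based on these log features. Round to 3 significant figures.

The Bayes factor is the ratio of the joint likelihoods of the log feature pattern under the two hypotheses (using 1 − P(present | H) for each absent log feature).
  data exfiltration: (1 − 0.27) × 0.79 = 0.5767
  DNS tunneling: (1 − 0.33) × 0.79 = 0.5293
Bayes factor = 0.5767 / 0.5293 ≈ 1.09

1.09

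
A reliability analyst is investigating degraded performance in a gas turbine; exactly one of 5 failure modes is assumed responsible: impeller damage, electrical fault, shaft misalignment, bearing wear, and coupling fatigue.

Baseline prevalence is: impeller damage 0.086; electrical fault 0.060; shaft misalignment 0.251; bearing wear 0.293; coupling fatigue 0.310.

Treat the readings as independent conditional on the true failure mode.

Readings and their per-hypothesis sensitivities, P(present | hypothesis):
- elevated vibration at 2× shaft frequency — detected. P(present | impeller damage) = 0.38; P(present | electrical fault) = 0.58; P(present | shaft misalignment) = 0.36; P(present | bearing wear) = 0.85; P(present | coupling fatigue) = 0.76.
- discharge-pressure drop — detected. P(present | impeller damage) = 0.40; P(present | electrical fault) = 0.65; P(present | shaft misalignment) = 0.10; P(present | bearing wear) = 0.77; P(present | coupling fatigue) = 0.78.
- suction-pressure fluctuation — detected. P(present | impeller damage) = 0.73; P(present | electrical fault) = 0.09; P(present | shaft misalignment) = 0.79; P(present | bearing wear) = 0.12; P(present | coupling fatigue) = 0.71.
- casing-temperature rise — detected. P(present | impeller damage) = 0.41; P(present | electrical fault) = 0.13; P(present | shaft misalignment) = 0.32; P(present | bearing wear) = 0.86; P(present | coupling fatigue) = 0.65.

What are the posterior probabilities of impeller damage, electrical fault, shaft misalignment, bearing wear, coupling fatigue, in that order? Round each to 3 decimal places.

0.035, 0.002, 0.021, 0.178, 0.764

For each hypothesis, the unnormalized posterior weight is prior × product of the reading likelihoods:
  impeller damage: 0.086 × 0.38 × 0.40 × 0.73 × 0.41 = 0.0039124
  electrical fault: 0.060 × 0.58 × 0.65 × 0.09 × 0.13 = 0.00026465
  shaft misalignment: 0.251 × 0.36 × 0.10 × 0.79 × 0.32 = 0.0022843
  bearing wear: 0.293 × 0.85 × 0.77 × 0.12 × 0.86 = 0.019791
  coupling fatigue: 0.310 × 0.76 × 0.78 × 0.71 × 0.65 = 0.084809
The unnormalized weights sum to 0.11106.
P(impeller damage | evidence) = 0.0039124 / 0.11106 ≈ 0.035
P(electrical fault | evidence) = 0.00026465 / 0.11106 ≈ 0.002
P(shaft misalignment | evidence) = 0.0022843 / 0.11106 ≈ 0.021
P(bearing wear | evidence) = 0.019791 / 0.11106 ≈ 0.178
P(coupling fatigue | evidence) = 0.084809 / 0.11106 ≈ 0.764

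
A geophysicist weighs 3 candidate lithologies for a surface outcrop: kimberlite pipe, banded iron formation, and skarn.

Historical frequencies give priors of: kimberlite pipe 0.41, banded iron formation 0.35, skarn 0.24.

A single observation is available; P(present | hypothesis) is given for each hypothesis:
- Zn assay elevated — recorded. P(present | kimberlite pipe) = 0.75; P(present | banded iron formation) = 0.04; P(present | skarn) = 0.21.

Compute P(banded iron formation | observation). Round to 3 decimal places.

Multiply each prior by the likelihood of the observation:
  kimberlite pipe: 0.41 × 0.75 = 0.3075
  banded iron formation: 0.35 × 0.04 = 0.014
  skarn: 0.24 × 0.21 = 0.0504
The unnormalized weights sum to 0.3719.
P(banded iron formation | evidence) = 0.014 / 0.3719 ≈ 0.038.

0.038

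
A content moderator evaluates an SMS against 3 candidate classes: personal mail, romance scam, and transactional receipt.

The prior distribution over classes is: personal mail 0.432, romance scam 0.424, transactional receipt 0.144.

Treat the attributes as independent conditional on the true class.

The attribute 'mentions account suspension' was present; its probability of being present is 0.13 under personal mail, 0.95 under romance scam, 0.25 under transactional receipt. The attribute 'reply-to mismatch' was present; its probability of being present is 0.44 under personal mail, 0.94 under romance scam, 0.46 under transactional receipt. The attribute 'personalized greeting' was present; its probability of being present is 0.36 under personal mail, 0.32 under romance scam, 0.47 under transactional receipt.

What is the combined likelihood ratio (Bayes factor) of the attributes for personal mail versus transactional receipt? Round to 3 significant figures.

0.381

Joint likelihood of the attribute pattern under each hypothesis:
  personal mail: 0.13 × 0.44 × 0.36 = 0.020592
  transactional receipt: 0.25 × 0.46 × 0.47 = 0.05405
Bayes factor = 0.020592 / 0.05405 ≈ 0.381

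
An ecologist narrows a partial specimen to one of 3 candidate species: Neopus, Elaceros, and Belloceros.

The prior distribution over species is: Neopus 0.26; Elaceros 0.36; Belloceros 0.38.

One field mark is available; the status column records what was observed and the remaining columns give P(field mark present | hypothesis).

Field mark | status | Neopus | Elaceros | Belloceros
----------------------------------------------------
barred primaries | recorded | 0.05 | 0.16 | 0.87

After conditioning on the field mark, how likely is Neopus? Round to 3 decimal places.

0.032

Multiply each prior by the likelihood of the field mark:
  Neopus: 0.26 × 0.05 = 0.013
  Elaceros: 0.36 × 0.16 = 0.0576
  Belloceros: 0.38 × 0.87 = 0.3306
Normalizing constant Z = 0.013 + 0.0576 + 0.3306 = 0.4012.
P(Neopus | evidence) = 0.013 / 0.4012 ≈ 0.032.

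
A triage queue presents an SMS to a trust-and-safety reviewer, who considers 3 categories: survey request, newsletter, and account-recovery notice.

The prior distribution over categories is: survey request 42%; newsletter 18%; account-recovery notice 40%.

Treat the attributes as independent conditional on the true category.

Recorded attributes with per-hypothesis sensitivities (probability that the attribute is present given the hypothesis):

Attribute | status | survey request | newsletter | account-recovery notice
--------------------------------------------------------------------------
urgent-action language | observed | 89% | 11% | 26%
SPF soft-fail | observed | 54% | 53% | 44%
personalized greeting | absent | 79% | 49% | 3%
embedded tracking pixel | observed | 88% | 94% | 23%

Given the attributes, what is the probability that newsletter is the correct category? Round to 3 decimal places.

For each hypothesis, the unnormalized posterior weight is prior × product of the attribute likelihoods (using 1 − P(present | H) for each absent attribute):
  survey request: 0.42 × 0.89 × 0.54 × (1 − 0.79) × 0.88 = 0.037302
  newsletter: 0.18 × 0.11 × 0.53 × (1 − 0.49) × 0.94 = 0.0050308
  account-recovery notice: 0.40 × 0.26 × 0.44 × (1 − 0.03) × 0.23 = 0.010209
Marginal likelihood of the evidence = 0.052542.
P(newsletter | evidence) = 0.0050308 / 0.052542 ≈ 0.096.

0.096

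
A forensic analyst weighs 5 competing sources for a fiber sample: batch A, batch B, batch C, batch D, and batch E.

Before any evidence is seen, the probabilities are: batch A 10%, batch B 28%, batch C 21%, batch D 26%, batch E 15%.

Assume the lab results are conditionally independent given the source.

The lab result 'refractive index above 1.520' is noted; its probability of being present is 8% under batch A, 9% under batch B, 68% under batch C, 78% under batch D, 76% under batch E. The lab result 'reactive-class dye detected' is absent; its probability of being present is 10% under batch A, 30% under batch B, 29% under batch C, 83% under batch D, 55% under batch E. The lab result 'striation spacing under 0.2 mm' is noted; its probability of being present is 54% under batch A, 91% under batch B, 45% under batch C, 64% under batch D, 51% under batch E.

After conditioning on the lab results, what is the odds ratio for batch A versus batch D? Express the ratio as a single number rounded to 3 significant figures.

0.176

The normalizing constant cancels in an odds ratio, so compute prior × likelihood for the two hypotheses only (using 1 − P(present | H) for each absent lab result):
  batch A: 0.10 × 0.08 × (1 − 0.10) × 0.54 = 0.003888
  batch D: 0.26 × 0.78 × (1 − 0.83) × 0.64 = 0.022065
Posterior odds = 0.003888 / 0.022065 ≈ 0.176.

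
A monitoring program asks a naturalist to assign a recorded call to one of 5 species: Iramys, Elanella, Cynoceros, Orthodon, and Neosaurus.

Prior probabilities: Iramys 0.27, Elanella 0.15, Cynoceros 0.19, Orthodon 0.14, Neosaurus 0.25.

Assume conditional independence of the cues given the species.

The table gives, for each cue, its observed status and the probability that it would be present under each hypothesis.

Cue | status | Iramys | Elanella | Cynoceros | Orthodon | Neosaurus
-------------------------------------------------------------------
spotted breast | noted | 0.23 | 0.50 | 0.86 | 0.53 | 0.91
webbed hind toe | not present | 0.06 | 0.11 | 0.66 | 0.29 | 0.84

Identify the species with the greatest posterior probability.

Elanella

By Bayes' rule with conditional independence, the unnormalized weight for each hypothesis is prior × ∏ likelihoods (using 1 − P(present | H) for each absent cue):
  Iramys: 0.27 × 0.23 × (1 − 0.06) = 0.058374
  Elanella: 0.15 × 0.50 × (1 − 0.11) = 0.06675
  Cynoceros: 0.19 × 0.86 × (1 − 0.66) = 0.055556
  Orthodon: 0.14 × 0.53 × (1 − 0.29) = 0.052682
  Neosaurus: 0.25 × 0.91 × (1 − 0.84) = 0.0364
Marginal likelihood of the evidence = 0.26976.
P(Iramys | evidence) ≈ 0.058374 / 0.26976 ≈ 0.216
P(Elanella | evidence) ≈ 0.06675 / 0.26976 ≈ 0.247
P(Cynoceros | evidence) ≈ 0.055556 / 0.26976 ≈ 0.206
P(Orthodon | evidence) ≈ 0.052682 / 0.26976 ≈ 0.195
P(Neosaurus | evidence) ≈ 0.0364 / 0.26976 ≈ 0.135
The largest is 0.247, so Elanella is most probable.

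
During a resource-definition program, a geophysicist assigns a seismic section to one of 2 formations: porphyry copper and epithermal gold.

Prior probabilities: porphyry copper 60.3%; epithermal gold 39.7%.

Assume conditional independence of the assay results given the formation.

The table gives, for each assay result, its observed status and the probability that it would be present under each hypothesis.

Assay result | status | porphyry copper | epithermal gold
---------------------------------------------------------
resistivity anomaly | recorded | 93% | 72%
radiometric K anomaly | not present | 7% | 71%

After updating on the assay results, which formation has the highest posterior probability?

By Bayes' rule with conditional independence, the unnormalized weight for each hypothesis is prior × ∏ likelihoods (using 1 − P(present | H) for each absent assay result):
  porphyry copper: 0.603 × 0.93 × (1 − 0.07) = 0.52153
  epithermal gold: 0.397 × 0.72 × (1 − 0.71) = 0.082894
The unnormalized weights sum to 0.60443.
P(porphyry copper | evidence) ≈ 0.52153 / 0.60443 ≈ 0.863
P(epithermal gold | evidence) ≈ 0.082894 / 0.60443 ≈ 0.137
The largest is 0.863, so porphyry copper is most probable.

porphyry copper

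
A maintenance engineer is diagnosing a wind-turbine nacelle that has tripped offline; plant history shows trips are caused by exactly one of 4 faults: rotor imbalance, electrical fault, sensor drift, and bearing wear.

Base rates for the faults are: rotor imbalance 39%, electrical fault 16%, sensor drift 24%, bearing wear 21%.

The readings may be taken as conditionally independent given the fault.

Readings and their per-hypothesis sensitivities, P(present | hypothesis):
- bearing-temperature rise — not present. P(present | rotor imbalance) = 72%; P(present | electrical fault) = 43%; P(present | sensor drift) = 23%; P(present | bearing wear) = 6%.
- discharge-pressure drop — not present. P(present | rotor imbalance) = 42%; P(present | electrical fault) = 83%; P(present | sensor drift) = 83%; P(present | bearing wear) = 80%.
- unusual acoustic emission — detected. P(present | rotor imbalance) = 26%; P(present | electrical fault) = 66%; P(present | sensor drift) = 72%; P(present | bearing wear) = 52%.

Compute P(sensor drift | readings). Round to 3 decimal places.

Multiply each prior by the joint likelihood of the reading pattern (using 1 − P(present | H) for each absent reading):
  rotor imbalance: 0.39 × (1 − 0.72) × (1 − 0.42) × 0.26 = 0.016467
  electrical fault: 0.16 × (1 − 0.43) × (1 − 0.83) × 0.66 = 0.010233
  sensor drift: 0.24 × (1 − 0.23) × (1 − 0.83) × 0.72 = 0.02262
  bearing wear: 0.21 × (1 − 0.06) × (1 − 0.80) × 0.52 = 0.02053
Normalizing constant Z = 0.016467 + 0.010233 + 0.02262 + 0.02053 = 0.069849.
P(sensor drift | evidence) = 0.02262 / 0.069849 ≈ 0.324.

0.324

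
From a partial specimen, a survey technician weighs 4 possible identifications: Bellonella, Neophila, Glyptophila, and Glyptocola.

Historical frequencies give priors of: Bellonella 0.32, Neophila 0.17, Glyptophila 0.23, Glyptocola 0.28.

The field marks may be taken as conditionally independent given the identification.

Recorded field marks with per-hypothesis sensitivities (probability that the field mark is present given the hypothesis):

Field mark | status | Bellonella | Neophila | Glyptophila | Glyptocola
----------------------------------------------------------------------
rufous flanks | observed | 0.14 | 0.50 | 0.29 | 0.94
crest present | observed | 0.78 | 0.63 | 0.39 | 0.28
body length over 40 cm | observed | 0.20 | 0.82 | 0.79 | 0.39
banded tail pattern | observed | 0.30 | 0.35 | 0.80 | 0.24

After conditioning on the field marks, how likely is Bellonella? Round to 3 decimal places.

Multiply each prior by the joint likelihood of the field mark pattern:
  Bellonella: 0.32 × 0.14 × 0.78 × 0.20 × 0.30 = 0.0020966
  Neophila: 0.17 × 0.50 × 0.63 × 0.82 × 0.35 = 0.015369
  Glyptophila: 0.23 × 0.29 × 0.39 × 0.79 × 0.80 = 0.01644
  Glyptocola: 0.28 × 0.94 × 0.28 × 0.39 × 0.24 = 0.0068979
Marginal likelihood of the evidence = 0.040804.
P(Bellonella | evidence) = 0.0020966 / 0.040804 ≈ 0.051.

0.051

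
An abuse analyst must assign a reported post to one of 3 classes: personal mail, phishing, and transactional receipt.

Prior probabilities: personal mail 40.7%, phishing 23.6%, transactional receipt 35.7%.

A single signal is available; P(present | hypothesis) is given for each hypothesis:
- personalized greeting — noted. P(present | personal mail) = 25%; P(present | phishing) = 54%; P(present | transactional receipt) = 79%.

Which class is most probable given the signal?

transactional receipt

By Bayes' rule, the unnormalized weight for each hypothesis is prior × likelihood:
  personal mail: 0.407 × 0.25 = 0.10175
  phishing: 0.236 × 0.54 = 0.12744
  transactional receipt: 0.357 × 0.79 = 0.28203
Normalizing constant Z = 0.10175 + 0.12744 + 0.28203 = 0.51122.
P(personal mail | evidence) ≈ 0.10175 / 0.51122 ≈ 0.199
P(phishing | evidence) ≈ 0.12744 / 0.51122 ≈ 0.249
P(transactional receipt | evidence) ≈ 0.28203 / 0.51122 ≈ 0.552
The largest is 0.552, so transactional receipt is most probable.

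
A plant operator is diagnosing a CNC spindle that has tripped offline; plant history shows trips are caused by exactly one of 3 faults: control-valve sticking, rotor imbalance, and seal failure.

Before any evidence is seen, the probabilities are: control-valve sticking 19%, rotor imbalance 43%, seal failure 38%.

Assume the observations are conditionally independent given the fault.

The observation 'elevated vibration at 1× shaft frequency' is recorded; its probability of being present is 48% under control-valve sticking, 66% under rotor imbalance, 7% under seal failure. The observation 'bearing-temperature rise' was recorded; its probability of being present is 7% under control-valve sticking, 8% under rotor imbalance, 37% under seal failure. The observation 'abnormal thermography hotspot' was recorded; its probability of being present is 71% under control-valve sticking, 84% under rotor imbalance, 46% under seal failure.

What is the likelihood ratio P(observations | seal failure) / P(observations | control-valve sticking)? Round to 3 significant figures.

Joint likelihood of the evidence pattern under each hypothesis:
  seal failure: 0.07 × 0.37 × 0.46 = 0.011914
  control-valve sticking: 0.48 × 0.07 × 0.71 = 0.023856
Bayes factor = 0.011914 / 0.023856 ≈ 0.499

0.499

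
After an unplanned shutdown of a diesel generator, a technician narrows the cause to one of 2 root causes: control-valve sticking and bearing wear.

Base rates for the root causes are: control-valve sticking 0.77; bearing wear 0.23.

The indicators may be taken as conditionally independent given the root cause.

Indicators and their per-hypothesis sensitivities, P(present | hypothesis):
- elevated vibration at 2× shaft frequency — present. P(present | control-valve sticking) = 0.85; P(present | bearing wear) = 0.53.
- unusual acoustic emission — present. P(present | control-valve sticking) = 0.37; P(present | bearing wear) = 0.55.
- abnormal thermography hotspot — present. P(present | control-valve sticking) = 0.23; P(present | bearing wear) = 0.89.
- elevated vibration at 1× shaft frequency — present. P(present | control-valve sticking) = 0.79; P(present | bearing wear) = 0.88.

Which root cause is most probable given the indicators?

For each hypothesis, the unnormalized posterior weight is prior × product of the indicator likelihoods:
  control-valve sticking: 0.77 × 0.85 × 0.37 × 0.23 × 0.79 = 0.044001
  bearing wear: 0.23 × 0.53 × 0.55 × 0.89 × 0.88 = 0.05251
Normalizing constant Z = 0.044001 + 0.05251 = 0.096511.
P(control-valve sticking | evidence) ≈ 0.044001 / 0.096511 ≈ 0.456
P(bearing wear | evidence) ≈ 0.05251 / 0.096511 ≈ 0.544
The largest is 0.544, so bearing wear is most probable.

bearing wear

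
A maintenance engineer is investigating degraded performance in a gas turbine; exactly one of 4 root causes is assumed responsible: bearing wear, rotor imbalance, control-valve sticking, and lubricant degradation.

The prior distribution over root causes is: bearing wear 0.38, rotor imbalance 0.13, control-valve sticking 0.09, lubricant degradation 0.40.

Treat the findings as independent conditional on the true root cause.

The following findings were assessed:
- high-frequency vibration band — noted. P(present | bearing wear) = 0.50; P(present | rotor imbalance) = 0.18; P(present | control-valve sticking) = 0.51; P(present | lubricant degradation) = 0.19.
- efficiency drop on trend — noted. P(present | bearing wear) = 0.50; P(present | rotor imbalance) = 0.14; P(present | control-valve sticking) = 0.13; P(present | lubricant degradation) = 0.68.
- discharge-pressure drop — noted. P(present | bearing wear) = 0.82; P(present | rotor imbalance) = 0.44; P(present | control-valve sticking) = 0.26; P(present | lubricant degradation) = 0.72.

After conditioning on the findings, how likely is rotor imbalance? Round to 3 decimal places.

0.012

Multiply each prior by the joint likelihood of the evidence pattern:
  bearing wear: 0.38 × 0.50 × 0.50 × 0.82 = 0.0779
  rotor imbalance: 0.13 × 0.18 × 0.14 × 0.44 = 0.0014414
  control-valve sticking: 0.09 × 0.51 × 0.13 × 0.26 = 0.0015514
  lubricant degradation: 0.40 × 0.19 × 0.68 × 0.72 = 0.03721
The unnormalized weights sum to 0.1181.
P(rotor imbalance | evidence) = 0.0014414 / 0.1181 ≈ 0.012.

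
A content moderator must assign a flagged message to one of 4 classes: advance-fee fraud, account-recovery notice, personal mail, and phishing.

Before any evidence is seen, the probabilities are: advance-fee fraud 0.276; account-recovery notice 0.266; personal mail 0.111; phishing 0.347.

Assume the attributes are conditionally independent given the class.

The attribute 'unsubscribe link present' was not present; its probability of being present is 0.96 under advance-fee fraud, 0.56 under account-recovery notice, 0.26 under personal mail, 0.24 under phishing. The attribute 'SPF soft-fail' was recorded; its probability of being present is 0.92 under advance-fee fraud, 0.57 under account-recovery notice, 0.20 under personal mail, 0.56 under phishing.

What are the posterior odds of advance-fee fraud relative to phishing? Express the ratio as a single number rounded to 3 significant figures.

The normalizing constant cancels in an odds ratio, so compute prior × likelihood for the two hypotheses only (using 1 − P(present | H) for each absent attribute):
  advance-fee fraud: 0.276 × (1 − 0.96) × 0.92 = 0.010157
  phishing: 0.347 × (1 − 0.24) × 0.56 = 0.14768
Odds(advance-fee fraud : phishing) = 0.010157 / 0.14768 ≈ 0.0688.

0.0688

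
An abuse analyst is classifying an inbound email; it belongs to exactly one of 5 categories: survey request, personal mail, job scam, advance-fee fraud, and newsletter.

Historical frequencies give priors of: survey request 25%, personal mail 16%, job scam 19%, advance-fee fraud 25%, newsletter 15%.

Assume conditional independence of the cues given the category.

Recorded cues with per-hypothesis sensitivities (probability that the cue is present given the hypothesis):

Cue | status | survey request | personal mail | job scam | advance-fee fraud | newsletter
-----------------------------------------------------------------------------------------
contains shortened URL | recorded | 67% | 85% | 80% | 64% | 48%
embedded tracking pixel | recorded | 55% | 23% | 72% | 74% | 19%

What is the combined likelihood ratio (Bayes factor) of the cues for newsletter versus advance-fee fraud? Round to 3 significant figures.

Joint likelihood of the cue pattern under each hypothesis:
  newsletter: 0.48 × 0.19 = 0.0912
  advance-fee fraud: 0.64 × 0.74 = 0.4736
Bayes factor = 0.0912 / 0.4736 ≈ 0.193

0.193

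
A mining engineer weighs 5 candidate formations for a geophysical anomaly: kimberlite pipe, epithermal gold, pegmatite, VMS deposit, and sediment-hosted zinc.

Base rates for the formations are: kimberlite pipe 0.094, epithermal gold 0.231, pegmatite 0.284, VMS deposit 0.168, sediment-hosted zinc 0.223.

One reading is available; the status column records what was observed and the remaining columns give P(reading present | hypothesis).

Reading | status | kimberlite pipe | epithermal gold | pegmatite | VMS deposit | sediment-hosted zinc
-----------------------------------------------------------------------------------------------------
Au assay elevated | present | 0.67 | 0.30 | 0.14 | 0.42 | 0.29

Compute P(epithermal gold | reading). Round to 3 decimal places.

Multiply each prior by the likelihood of the reading:
  kimberlite pipe: 0.094 × 0.67 = 0.06298
  epithermal gold: 0.231 × 0.30 = 0.0693
  pegmatite: 0.284 × 0.14 = 0.03976
  VMS deposit: 0.168 × 0.42 = 0.07056
  sediment-hosted zinc: 0.223 × 0.29 = 0.06467
The unnormalized weights sum to 0.30727.
P(epithermal gold | evidence) = 0.0693 / 0.30727 ≈ 0.226.

0.226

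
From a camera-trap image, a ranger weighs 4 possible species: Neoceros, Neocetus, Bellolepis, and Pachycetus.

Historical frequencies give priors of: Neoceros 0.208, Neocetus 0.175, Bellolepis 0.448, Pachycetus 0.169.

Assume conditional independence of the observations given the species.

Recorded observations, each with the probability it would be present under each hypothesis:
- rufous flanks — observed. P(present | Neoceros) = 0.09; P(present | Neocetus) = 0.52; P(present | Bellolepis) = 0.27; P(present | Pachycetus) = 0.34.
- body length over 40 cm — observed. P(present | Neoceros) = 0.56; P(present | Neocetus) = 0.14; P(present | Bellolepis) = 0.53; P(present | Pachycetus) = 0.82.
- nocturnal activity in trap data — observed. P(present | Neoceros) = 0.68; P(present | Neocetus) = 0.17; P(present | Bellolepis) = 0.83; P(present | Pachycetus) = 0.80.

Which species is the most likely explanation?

Bellolepis

By Bayes' rule with conditional independence, the unnormalized weight for each hypothesis is prior × ∏ likelihoods:
  Neoceros: 0.208 × 0.09 × 0.56 × 0.68 = 0.0071286
  Neocetus: 0.175 × 0.52 × 0.14 × 0.17 = 0.0021658
  Bellolepis: 0.448 × 0.27 × 0.53 × 0.83 = 0.05321
  Pachycetus: 0.169 × 0.34 × 0.82 × 0.80 = 0.037694
The unnormalized weights sum to 0.1002.
P(Neoceros | evidence) ≈ 0.0071286 / 0.1002 ≈ 0.071
P(Neocetus | evidence) ≈ 0.0021658 / 0.1002 ≈ 0.022
P(Bellolepis | evidence) ≈ 0.05321 / 0.1002 ≈ 0.531
P(Pachycetus | evidence) ≈ 0.037694 / 0.1002 ≈ 0.376
The largest is 0.531, so Bellolepis is most probable.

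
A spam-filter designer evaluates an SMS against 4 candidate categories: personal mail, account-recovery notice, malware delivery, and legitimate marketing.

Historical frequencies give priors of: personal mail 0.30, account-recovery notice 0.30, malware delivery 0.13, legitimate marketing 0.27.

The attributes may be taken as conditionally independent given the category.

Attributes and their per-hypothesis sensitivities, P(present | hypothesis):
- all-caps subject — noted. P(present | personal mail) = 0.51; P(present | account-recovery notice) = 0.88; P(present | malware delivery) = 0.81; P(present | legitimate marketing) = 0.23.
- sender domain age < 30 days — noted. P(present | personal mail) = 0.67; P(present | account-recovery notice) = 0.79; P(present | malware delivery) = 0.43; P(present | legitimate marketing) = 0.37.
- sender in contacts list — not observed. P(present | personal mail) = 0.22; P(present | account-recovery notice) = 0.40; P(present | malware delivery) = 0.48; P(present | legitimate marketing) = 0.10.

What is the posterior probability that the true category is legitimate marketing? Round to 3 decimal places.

0.083

For each hypothesis, the unnormalized posterior weight is prior × product of the attribute likelihoods (using 1 − P(present | H) for each absent attribute):
  personal mail: 0.30 × 0.51 × 0.67 × (1 − 0.22) = 0.079958
  account-recovery notice: 0.30 × 0.88 × 0.79 × (1 − 0.40) = 0.12514
  malware delivery: 0.13 × 0.81 × 0.43 × (1 − 0.48) = 0.023545
  legitimate marketing: 0.27 × 0.23 × 0.37 × (1 − 0.10) = 0.020679
The unnormalized weights sum to 0.24932.
P(legitimate marketing | evidence) = 0.020679 / 0.24932 ≈ 0.083.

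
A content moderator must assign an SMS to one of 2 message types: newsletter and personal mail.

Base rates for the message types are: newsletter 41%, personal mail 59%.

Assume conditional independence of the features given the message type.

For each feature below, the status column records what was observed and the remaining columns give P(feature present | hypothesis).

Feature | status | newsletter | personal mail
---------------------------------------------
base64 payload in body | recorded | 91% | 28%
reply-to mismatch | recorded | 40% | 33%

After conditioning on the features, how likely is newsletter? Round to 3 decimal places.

0.732

By Bayes' rule with conditional independence, the unnormalized weight for each hypothesis is prior × ∏ likelihoods:
  newsletter: 0.41 × 0.91 × 0.40 = 0.14924
  personal mail: 0.59 × 0.28 × 0.33 = 0.054516
The unnormalized weights sum to 0.20376.
P(newsletter | evidence) = 0.14924 / 0.20376 ≈ 0.732.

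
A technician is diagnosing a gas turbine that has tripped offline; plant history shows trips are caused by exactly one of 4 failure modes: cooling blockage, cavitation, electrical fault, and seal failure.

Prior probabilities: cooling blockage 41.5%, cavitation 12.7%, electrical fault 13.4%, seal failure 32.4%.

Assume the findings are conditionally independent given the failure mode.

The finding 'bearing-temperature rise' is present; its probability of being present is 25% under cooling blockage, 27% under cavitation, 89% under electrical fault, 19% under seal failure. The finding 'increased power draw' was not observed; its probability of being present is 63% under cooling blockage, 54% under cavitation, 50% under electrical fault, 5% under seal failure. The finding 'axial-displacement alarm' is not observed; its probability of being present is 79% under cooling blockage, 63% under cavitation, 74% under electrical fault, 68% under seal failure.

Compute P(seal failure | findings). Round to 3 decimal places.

0.389

Multiply each prior by the joint likelihood of the evidence pattern (using 1 − P(present | H) for each absent finding):
  cooling blockage: 0.415 × 0.25 × (1 − 0.63) × (1 − 0.79) = 0.0080614
  cavitation: 0.127 × 0.27 × (1 − 0.54) × (1 − 0.63) = 0.0058362
  electrical fault: 0.134 × 0.89 × (1 − 0.50) × (1 − 0.74) = 0.015504
  seal failure: 0.324 × 0.19 × (1 − 0.05) × (1 − 0.68) = 0.018714
Normalizing constant Z = 0.0080614 + 0.0058362 + 0.015504 + 0.018714 = 0.048116.
P(seal failure | evidence) = 0.018714 / 0.048116 ≈ 0.389.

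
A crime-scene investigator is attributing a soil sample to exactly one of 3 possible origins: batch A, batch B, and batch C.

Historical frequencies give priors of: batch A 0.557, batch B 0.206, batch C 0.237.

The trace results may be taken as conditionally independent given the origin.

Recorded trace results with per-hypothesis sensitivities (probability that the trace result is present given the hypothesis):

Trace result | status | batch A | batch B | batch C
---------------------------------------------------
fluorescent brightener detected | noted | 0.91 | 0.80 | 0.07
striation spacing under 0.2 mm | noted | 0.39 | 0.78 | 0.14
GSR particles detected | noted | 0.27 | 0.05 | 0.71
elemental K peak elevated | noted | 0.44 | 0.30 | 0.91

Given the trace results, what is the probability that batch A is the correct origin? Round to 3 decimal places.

0.873

By Bayes' rule with conditional independence, the unnormalized weight for each hypothesis is prior × ∏ likelihoods:
  batch A: 0.557 × 0.91 × 0.39 × 0.27 × 0.44 = 0.023484
  batch B: 0.206 × 0.80 × 0.78 × 0.05 × 0.30 = 0.0019282
  batch C: 0.237 × 0.07 × 0.14 × 0.71 × 0.91 = 0.0015006
Marginal likelihood of the evidence = 0.026913.
P(batch A | evidence) = 0.023484 / 0.026913 ≈ 0.873.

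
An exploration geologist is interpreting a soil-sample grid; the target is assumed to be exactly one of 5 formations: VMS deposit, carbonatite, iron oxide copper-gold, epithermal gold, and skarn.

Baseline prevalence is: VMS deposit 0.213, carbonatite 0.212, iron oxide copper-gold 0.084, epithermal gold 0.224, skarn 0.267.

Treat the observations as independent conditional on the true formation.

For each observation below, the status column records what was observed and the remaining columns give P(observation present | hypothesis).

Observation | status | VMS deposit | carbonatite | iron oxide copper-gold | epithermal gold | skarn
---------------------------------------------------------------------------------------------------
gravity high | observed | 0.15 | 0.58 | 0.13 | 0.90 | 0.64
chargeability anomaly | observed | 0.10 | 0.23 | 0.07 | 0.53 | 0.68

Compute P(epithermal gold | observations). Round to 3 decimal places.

0.419

By Bayes' rule with conditional independence, the unnormalized weight for each hypothesis is prior × ∏ likelihoods:
  VMS deposit: 0.213 × 0.15 × 0.10 = 0.003195
  carbonatite: 0.212 × 0.58 × 0.23 = 0.028281
  iron oxide copper-gold: 0.084 × 0.13 × 0.07 = 0.0007644
  epithermal gold: 0.224 × 0.90 × 0.53 = 0.10685
  skarn: 0.267 × 0.64 × 0.68 = 0.1162
Marginal likelihood of the evidence = 0.25529.
P(epithermal gold | evidence) = 0.10685 / 0.25529 ≈ 0.419.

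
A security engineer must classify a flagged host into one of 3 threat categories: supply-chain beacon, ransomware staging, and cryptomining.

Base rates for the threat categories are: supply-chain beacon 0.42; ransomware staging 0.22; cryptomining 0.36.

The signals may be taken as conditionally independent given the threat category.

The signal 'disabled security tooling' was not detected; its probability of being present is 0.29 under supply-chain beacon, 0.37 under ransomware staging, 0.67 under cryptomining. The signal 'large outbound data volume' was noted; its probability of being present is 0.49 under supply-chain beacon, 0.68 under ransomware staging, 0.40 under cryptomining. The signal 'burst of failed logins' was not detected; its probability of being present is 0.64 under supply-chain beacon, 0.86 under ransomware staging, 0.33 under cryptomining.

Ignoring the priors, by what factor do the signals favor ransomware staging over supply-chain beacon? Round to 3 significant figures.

0.479

Take the product of per-signal likelihoods under each hypothesis (using 1 − P(present | H) for each absent signal), then divide.
  ransomware staging: (1 − 0.37) × 0.68 × (1 − 0.86) = 0.059976
  supply-chain beacon: (1 − 0.29) × 0.49 × (1 − 0.64) = 0.12524
Bayes factor = 0.059976 / 0.12524 ≈ 0.479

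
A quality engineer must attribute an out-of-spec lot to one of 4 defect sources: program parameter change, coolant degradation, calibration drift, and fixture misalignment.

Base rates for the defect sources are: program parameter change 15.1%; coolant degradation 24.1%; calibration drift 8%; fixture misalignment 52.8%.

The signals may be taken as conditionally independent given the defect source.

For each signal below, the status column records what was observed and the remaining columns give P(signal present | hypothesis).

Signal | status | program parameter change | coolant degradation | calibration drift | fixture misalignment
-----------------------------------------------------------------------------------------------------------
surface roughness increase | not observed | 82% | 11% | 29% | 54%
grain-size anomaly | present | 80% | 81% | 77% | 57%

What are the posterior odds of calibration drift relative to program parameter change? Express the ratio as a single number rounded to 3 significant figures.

2.01

Unnormalized posterior weight (prior times the signal likelihoods) for each of the two hypotheses (using 1 − P(present | H) for each absent signal):
  calibration drift: 0.080 × (1 − 0.29) × 0.77 = 0.043736
  program parameter change: 0.151 × (1 − 0.82) × 0.80 = 0.021744
Posterior odds = 0.043736 / 0.021744 ≈ 2.01.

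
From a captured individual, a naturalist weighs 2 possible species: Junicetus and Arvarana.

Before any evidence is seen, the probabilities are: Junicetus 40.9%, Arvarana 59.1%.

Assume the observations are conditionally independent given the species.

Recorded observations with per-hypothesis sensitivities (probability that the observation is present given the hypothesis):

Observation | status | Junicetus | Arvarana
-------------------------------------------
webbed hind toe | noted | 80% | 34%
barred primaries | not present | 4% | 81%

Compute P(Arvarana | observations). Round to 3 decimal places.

0.108

For each hypothesis, the unnormalized posterior weight is prior × product of the observation likelihoods (using 1 − P(present | H) for each absent observation):
  Junicetus: 0.409 × 0.80 × (1 − 0.04) = 0.31411
  Arvarana: 0.591 × 0.34 × (1 − 0.81) = 0.038179
Marginal likelihood of the evidence = 0.35229.
P(Arvarana | evidence) = 0.038179 / 0.35229 ≈ 0.108.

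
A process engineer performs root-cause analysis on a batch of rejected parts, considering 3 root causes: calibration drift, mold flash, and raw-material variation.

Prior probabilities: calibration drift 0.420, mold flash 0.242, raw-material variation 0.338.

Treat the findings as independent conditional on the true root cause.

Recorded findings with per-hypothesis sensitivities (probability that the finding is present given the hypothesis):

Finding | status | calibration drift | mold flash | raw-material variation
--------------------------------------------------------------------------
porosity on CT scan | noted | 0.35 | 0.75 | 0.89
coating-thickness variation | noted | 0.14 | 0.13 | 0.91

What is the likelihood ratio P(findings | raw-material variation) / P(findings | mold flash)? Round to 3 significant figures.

Joint likelihood of the evidence pattern under each hypothesis:
  raw-material variation: 0.89 × 0.91 = 0.8099
  mold flash: 0.75 × 0.13 = 0.0975
Bayes factor = 0.8099 / 0.0975 ≈ 8.31

8.31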